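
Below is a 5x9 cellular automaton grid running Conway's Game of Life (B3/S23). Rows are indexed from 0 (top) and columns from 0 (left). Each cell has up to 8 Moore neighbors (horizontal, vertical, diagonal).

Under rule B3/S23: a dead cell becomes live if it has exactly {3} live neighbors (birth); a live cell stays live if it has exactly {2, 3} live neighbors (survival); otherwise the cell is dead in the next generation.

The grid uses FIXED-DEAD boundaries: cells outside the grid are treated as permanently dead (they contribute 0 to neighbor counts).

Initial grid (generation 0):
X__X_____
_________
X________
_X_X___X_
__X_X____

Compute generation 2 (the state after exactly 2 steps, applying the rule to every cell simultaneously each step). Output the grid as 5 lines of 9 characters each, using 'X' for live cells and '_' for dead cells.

Simulating step by step:
Generation 0 (given above): 8 live cells
Generation 1: 5 live cells
_________
_________
_________
_XXX_____
__XX_____
Generation 2: 5 live cells
(generation 2 grid is the final answer)

Answer: _________
_________
__X______
_X_X_____
_X_X_____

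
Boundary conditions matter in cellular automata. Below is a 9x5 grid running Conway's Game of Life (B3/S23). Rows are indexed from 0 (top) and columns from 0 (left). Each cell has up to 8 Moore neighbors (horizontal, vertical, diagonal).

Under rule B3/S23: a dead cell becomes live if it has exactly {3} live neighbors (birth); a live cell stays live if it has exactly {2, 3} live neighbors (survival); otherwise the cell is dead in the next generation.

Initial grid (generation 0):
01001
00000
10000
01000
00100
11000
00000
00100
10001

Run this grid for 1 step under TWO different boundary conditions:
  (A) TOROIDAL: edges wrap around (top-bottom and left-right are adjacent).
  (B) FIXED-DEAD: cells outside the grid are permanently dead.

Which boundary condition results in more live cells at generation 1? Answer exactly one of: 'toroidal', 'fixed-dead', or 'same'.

Answer: toroidal

Derivation:
Under TOROIDAL boundary, generation 1:
00001
10000
00000
01000
10100
01000
01000
00000
11011
Population = 11

Under FIXED-DEAD boundary, generation 1:
00000
00000
00000
01000
10100
01000
01000
00000
00000
Population = 5

Comparison: toroidal=11, fixed-dead=5 -> toroidal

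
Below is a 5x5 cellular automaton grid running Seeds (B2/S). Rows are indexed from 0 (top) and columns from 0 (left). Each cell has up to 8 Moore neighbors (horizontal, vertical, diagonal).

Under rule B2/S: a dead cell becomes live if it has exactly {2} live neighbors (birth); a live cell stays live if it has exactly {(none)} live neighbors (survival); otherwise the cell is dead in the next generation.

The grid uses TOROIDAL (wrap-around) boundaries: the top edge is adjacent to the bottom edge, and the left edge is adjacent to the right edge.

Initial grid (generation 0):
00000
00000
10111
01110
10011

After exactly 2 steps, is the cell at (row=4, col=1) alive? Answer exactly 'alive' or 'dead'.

Simulating step by step:
Generation 0 (given above): 10 live cells
Generation 1: 5 live cells
10010
11100
00000
00000
00000
Generation 2: 4 live cells
00000
00010
10100
00000
00001

Cell (4,1) at generation 2: 0 -> dead

Answer: dead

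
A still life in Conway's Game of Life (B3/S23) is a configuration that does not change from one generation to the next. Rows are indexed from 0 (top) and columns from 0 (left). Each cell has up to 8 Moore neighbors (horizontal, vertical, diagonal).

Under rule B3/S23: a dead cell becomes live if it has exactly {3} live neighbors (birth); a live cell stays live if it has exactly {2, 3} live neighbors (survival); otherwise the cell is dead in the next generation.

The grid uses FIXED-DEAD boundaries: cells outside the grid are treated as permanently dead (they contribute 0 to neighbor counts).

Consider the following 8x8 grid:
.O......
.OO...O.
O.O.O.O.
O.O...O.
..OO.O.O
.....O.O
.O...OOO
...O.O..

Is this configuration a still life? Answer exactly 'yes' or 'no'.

Compute generation 1 and compare to generation 0 (given above):
Generation 1:
.OO.....
O.OO.O..
O.O...OO
..O.O.OO
.OOOOO.O
..O..O.O
.....O.O
....OO..
Cell (0,2) differs: gen0=0 vs gen1=1 -> NOT a still life.

Answer: no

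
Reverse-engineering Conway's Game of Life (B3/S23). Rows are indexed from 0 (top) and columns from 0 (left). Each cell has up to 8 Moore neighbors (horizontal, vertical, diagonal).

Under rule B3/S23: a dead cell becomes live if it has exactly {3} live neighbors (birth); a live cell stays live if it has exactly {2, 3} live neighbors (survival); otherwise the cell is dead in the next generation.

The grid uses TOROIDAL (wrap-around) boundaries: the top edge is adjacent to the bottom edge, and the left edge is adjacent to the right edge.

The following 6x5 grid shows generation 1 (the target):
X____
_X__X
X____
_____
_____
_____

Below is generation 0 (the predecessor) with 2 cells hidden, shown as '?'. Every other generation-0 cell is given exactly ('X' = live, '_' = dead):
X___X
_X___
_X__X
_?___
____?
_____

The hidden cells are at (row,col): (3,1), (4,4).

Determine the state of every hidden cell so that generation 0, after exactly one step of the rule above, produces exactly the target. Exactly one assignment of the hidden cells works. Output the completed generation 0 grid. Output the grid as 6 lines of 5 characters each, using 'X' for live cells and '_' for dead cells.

Answer: X___X
_X___
_X__X
_____
_____
_____

Derivation:
Hidden generation-0 cells (in order): (3,1), (4,4).
A hidden cell only influences target cells in its own 3x3 neighborhood. Try each of the 2^2 = 4 assignments, step the completed generation 0 forward once under B3/S23, and compare with the target:
  (3,1)=_ (4,4)=_ -> step reproduces the target at every cell -> ACCEPT
  (3,1)=_ (4,4)=X -> step gives (3,0)='X' but target has '_' -> reject
  (3,1)=X (4,4)=_ -> step gives (2,0)='_' but target has 'X' -> reject
  (3,1)=X (4,4)=X -> step gives (2,0)='_' but target has 'X' -> reject
Unique solution: (3,1)=dead, (4,4)=dead.
Check: live-neighbor counts of every cell in the completed generation 0:
22111
52223
31210
21111
00000
21012
Applying B3/S23 to generation 0 with these counts gives:
X____
_X__X
X____
_____
_____
_____
which matches the target exactly.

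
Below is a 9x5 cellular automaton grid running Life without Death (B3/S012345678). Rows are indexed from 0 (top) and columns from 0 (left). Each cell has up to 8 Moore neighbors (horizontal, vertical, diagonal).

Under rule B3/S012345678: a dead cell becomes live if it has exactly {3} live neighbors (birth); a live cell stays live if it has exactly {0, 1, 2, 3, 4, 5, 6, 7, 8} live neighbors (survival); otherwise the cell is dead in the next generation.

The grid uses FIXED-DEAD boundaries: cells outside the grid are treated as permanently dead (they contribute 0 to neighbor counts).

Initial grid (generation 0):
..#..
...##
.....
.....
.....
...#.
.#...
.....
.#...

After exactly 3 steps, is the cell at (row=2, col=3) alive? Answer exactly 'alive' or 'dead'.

Answer: alive

Derivation:
Simulating step by step:
Generation 0 (given above): 6 live cells
Generation 1: 7 live cells
..##.
...##
.....
.....
.....
...#.
.#...
.....
.#...
Generation 2: 9 live cells
..###
..###
.....
.....
.....
...#.
.#...
.....
.#...
Generation 3: 10 live cells
..###
..###
...#.
.....
.....
...#.
.#...
.....
.#...

Cell (2,3) at generation 3: 1 -> alive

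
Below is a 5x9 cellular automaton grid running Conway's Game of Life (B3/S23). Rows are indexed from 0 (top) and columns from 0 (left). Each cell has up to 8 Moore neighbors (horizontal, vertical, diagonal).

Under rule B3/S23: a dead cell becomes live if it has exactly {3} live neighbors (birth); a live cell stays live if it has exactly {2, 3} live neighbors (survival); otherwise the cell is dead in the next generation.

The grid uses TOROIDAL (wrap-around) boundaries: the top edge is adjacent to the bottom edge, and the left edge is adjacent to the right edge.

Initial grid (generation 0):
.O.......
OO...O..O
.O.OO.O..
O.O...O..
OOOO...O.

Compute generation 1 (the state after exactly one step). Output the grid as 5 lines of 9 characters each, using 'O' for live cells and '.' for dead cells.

Answer: .........
.O..OO...
...OO.OOO
O...OOOOO
O..O....O

Derivation:
Simulating step by step:
Generation 0 (given above): 17 live cells
Generation 1: 17 live cells
(generation 1 grid is the final answer)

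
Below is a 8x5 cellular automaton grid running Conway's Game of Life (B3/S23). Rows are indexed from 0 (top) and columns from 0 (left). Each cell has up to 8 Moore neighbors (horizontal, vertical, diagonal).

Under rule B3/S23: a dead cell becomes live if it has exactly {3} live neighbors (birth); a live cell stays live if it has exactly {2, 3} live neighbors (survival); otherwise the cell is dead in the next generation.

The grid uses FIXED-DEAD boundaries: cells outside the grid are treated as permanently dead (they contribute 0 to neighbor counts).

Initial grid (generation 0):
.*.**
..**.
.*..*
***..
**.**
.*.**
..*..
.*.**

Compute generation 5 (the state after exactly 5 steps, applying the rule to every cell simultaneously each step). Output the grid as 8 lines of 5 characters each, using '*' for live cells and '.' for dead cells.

Answer: .....
.....
.....
.....
.....
**...
*.*..
.....

Derivation:
Simulating step by step:
Generation 0 (given above): 21 live cells
Generation 1: 12 live cells
...**
.*...
*....
....*
....*
**..*
.*...
..**.
Generation 2: 8 live cells
.....
.....
.....
.....
...**
**...
**.*.
..*..
Generation 3: 7 live cells
.....
.....
.....
.....
.....
**.**
*....
.**..
Generation 4: 5 live cells
.....
.....
.....
.....
.....
**...
*..*.
.*...
Generation 5: 4 live cells
(generation 5 grid is the final answer)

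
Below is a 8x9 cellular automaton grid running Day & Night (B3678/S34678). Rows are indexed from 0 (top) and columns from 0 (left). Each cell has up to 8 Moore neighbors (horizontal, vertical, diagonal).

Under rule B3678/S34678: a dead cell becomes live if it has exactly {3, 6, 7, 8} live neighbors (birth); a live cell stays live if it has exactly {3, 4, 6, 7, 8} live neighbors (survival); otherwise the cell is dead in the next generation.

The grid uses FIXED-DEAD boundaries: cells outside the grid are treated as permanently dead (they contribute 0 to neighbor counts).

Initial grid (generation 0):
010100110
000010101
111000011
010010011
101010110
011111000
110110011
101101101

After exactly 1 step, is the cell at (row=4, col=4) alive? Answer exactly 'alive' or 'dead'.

Answer: alive

Derivation:
Simulating step by step:
Generation 0 (given above): 38 live cells
Generation 1: 31 live cells
000001010
100101111
010101101
000001001
001110111
000101001
101110010
001100000

Cell (4,4) at generation 1: 1 -> alive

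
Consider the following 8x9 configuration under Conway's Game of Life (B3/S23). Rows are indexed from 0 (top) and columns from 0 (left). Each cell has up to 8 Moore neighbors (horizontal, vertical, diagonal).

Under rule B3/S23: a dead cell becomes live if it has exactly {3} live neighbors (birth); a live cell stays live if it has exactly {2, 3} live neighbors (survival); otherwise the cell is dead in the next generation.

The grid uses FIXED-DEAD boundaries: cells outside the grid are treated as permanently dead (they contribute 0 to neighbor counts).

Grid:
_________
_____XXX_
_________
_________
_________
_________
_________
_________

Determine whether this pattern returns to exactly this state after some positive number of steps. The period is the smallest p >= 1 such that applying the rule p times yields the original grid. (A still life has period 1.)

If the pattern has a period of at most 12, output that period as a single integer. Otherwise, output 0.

Simulating and comparing each generation to the original:
Gen 0 (original, given above): 3 live cells
Gen 1: 3 live cells, differs from original
Gen 2: 3 live cells, MATCHES original -> period = 2

Answer: 2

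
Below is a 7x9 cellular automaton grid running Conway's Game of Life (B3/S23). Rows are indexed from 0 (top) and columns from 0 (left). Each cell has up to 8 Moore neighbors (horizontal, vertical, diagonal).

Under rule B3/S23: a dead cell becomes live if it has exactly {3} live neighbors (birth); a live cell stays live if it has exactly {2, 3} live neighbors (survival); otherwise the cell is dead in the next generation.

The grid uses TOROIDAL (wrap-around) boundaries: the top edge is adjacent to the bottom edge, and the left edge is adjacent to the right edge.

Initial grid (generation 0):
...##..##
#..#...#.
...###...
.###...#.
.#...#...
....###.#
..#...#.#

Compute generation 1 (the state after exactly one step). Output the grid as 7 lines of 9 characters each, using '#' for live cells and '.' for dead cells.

Answer: #.###.#..
..#..###.
.#....#.#
.#.#.##..
##.#.#.#.
#...#.#..
#.....#.#

Derivation:
Simulating step by step:
Generation 0 (given above): 23 live cells
Generation 1: 27 live cells
(generation 1 grid is the final answer)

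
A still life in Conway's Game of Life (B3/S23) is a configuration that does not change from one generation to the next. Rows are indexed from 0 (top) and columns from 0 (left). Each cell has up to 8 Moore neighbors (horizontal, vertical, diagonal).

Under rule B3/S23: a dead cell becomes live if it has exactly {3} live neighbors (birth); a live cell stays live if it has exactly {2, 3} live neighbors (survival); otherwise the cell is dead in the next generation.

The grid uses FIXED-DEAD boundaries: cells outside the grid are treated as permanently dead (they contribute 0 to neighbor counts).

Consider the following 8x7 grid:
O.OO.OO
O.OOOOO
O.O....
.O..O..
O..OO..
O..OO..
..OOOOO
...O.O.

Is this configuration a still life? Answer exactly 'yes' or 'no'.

Compute generation 1 and compare to generation 0 (given above):
Generation 1:
..O...O
O.....O
O.O....
OOO.O..
OOO..O.
.O.....
..O...O
..OO.OO
Cell (0,0) differs: gen0=1 vs gen1=0 -> NOT a still life.

Answer: no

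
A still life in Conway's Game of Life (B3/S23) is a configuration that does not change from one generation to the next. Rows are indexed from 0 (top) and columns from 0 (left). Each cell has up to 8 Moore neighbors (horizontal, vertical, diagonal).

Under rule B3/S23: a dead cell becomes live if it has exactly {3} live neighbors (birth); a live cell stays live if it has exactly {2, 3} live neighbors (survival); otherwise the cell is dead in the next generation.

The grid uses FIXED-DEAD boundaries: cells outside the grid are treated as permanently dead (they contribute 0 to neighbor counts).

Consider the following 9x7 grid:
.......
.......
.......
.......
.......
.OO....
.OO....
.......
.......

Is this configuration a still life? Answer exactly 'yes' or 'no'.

Compute generation 1 and compare to generation 0 (given above):
Generation 1:
.......
.......
.......
.......
.......
.OO....
.OO....
.......
.......
The grids are IDENTICAL -> still life.

Answer: yes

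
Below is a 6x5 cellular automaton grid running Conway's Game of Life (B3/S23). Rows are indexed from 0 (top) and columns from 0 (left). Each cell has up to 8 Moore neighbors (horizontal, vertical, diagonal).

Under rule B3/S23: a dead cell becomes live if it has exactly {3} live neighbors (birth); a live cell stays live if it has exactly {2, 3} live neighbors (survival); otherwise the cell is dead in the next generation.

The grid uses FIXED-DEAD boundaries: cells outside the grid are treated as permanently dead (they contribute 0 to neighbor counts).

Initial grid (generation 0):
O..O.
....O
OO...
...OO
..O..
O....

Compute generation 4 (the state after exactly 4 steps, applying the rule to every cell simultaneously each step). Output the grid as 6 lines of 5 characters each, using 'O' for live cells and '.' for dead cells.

Simulating step by step:
Generation 0 (given above): 9 live cells
Generation 1: 8 live cells
.....
OO...
...OO
.OOO.
...O.
.....
Generation 2: 4 live cells
.....
.....
O..OO
.....
...O.
.....
Generation 3: 2 live cells
.....
.....
.....
...OO
.....
.....
Generation 4: 0 live cells
(generation 4 grid is the final answer)

Answer: .....
.....
.....
.....
.....
.....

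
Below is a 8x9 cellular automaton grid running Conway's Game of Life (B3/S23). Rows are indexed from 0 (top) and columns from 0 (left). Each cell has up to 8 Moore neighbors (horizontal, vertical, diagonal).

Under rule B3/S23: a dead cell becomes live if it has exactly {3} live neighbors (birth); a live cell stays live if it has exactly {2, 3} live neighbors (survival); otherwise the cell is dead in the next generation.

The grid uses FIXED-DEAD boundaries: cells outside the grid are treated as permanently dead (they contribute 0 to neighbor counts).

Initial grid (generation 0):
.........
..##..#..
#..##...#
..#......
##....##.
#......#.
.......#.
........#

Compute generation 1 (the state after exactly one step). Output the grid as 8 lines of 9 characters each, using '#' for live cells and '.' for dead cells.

Answer: .........
..###....
.#..#....
#.##...#.
##....##.
##.....##
.......##
.........

Derivation:
Simulating step by step:
Generation 0 (given above): 16 live cells
Generation 1: 19 live cells
(generation 1 grid is the final answer)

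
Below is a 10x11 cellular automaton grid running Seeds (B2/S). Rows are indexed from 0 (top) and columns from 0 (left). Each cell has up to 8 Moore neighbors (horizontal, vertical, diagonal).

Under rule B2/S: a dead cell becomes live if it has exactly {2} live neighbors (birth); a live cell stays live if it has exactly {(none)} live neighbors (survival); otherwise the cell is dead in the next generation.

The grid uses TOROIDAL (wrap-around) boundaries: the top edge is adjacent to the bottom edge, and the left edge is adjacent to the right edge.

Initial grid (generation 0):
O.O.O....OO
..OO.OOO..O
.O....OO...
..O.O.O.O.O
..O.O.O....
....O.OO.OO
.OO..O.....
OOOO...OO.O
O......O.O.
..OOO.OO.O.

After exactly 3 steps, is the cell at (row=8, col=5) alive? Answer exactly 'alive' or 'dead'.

Simulating step by step:
Generation 0 (given above): 46 live cells
Generation 1: 9 live cells
...........
...........
..........O
O........O.
OO.........
O.......O..
...........
....O......
.....O.....
...........
Generation 2: 7 live cells
...........
...........
O........O.
...........
........OO.
..........O
...........
.....O.....
....O......
...........
Generation 3: 6 live cells
...........
..........O
..........O
...........
..........O
........O..
...........
....O......
.....O.....
...........

Cell (8,5) at generation 3: 1 -> alive

Answer: alive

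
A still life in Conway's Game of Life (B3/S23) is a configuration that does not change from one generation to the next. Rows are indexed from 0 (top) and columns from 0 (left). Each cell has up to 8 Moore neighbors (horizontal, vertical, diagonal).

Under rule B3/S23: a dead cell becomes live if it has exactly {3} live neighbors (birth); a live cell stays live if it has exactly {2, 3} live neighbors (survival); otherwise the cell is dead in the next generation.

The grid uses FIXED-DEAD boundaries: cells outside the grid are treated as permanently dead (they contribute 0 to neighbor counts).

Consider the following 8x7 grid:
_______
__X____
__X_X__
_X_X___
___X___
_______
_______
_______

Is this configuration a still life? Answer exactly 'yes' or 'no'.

Answer: no

Derivation:
Compute generation 1 and compare to generation 0 (given above):
Generation 1:
_______
___X___
_XX____
___XX__
__X____
_______
_______
_______
Cell (1,2) differs: gen0=1 vs gen1=0 -> NOT a still life.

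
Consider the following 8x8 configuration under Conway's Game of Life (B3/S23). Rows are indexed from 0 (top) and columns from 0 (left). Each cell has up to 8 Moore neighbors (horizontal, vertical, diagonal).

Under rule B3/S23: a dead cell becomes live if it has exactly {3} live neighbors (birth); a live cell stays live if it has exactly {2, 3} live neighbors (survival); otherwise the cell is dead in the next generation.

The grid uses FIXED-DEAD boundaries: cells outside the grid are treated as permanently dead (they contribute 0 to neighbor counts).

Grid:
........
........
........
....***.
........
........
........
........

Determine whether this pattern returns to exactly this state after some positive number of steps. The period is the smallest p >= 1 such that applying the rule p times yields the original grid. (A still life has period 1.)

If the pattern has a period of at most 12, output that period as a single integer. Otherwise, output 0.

Simulating and comparing each generation to the original:
Gen 0 (original, given above): 3 live cells
Gen 1: 3 live cells, differs from original
Gen 2: 3 live cells, MATCHES original -> period = 2

Answer: 2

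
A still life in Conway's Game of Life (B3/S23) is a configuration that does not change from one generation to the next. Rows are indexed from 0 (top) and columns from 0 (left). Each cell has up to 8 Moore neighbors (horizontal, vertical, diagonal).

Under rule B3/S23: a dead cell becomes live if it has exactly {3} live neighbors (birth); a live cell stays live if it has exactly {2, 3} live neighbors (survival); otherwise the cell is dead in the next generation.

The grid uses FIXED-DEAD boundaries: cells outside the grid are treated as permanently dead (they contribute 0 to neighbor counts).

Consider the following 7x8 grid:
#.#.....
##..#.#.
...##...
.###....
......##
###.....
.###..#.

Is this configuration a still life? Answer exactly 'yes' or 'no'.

Answer: no

Derivation:
Compute generation 1 and compare to generation 0 (given above):
Generation 1:
#.......
###.##..
#...##..
..###...
#..#....
#..#..##
#..#....
Cell (0,2) differs: gen0=1 vs gen1=0 -> NOT a still life.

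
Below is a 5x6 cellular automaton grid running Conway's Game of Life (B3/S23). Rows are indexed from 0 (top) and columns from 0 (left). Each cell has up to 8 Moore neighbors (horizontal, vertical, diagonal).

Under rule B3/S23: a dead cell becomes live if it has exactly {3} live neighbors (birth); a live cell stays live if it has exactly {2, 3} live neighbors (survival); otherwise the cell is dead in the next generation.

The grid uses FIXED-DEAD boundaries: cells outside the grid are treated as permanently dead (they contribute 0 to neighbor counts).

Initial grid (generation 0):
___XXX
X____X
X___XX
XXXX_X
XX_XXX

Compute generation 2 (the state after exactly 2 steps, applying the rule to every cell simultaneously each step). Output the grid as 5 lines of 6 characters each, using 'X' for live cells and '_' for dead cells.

Simulating step by step:
Generation 0 (given above): 18 live cells
Generation 1: 10 live cells
____XX
___X__
X_XX_X
______
X__X_X
Generation 2: 10 live cells
(generation 2 grid is the final answer)

Answer: ____X_
__XX_X
__XXX_
_XXX__
______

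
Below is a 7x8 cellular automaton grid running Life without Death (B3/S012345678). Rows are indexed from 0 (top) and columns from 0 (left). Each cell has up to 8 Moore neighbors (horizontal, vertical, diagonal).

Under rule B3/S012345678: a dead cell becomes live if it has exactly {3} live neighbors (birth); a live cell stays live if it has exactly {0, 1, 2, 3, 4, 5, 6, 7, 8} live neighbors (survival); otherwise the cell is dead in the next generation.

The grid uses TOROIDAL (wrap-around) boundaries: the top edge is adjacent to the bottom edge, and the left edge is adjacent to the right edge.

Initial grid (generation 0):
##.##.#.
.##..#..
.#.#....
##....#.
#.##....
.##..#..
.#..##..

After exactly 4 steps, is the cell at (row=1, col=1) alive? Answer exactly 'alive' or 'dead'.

Simulating step by step:
Generation 0 (given above): 22 live cells
Generation 1: 27 live cells
##.##.#.
.##..#..
.#.#....
##.#..##
#.##...#
###..#..
.#..###.
Generation 2: 33 live cells
##.##.##
.##..#..
.#.##.##
##.##.##
#.###..#
###..#..
.#..###.
Generation 3: 33 live cells
##.##.##
.##..#..
.#.##.##
##.##.##
#.###..#
###..#..
.#..###.
Generation 4: 33 live cells
##.##.##
.##..#..
.#.##.##
##.##.##
#.###..#
###..#..
.#..###.

Cell (1,1) at generation 4: 1 -> alive

Answer: alive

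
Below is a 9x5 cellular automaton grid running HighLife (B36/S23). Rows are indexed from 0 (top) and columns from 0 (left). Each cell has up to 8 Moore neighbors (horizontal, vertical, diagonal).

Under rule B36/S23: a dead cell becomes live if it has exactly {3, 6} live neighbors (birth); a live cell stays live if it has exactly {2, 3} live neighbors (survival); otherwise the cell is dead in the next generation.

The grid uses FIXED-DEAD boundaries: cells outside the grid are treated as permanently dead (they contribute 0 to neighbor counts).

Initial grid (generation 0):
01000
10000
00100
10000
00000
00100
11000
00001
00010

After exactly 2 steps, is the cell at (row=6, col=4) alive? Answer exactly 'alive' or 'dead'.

Answer: dead

Derivation:
Simulating step by step:
Generation 0 (given above): 9 live cells
Generation 1: 4 live cells
00000
01000
01000
00000
00000
01000
01000
00000
00000
Generation 2: 0 live cells
00000
00000
00000
00000
00000
00000
00000
00000
00000

Cell (6,4) at generation 2: 0 -> dead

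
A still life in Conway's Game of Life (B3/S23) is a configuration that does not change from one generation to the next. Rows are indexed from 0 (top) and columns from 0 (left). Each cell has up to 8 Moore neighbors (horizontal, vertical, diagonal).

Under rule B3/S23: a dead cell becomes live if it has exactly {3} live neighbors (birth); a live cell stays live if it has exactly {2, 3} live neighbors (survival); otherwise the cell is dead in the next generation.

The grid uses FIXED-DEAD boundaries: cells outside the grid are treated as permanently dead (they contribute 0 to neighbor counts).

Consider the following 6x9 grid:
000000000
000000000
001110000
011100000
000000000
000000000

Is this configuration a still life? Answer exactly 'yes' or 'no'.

Answer: no

Derivation:
Compute generation 1 and compare to generation 0 (given above):
Generation 1:
000000000
000100000
010010000
010010000
001000000
000000000
Cell (1,3) differs: gen0=0 vs gen1=1 -> NOT a still life.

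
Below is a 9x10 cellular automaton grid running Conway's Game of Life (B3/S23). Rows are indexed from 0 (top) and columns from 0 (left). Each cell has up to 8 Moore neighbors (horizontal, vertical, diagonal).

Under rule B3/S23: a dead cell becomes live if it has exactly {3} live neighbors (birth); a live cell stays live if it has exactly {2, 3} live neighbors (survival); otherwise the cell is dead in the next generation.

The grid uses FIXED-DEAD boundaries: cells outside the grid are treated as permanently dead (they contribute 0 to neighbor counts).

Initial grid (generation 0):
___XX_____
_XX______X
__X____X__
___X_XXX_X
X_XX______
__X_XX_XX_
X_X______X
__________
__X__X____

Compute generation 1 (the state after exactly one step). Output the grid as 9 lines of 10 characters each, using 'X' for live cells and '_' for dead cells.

Simulating step by step:
Generation 0 (given above): 25 live cells
Generation 1: 23 live cells
(generation 1 grid is the final answer)

Answer: __XX______
_XX_______
_XXX___X__
_X_XX_XXX_
_XX_______
__X_X___X_
_X_X____X_
_X________
__________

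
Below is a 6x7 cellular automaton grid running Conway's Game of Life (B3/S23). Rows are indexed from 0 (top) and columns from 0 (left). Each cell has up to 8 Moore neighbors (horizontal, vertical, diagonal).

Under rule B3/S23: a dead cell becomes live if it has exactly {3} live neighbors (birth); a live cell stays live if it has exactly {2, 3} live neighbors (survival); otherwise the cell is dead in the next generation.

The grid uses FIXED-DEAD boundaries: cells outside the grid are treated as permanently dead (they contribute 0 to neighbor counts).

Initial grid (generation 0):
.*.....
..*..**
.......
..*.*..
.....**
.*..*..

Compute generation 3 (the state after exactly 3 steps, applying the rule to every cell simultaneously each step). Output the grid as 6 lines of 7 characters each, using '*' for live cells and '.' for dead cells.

Simulating step by step:
Generation 0 (given above): 10 live cells
Generation 1: 7 live cells
.......
.......
...*.*.
.....*.
...***.
.....*.
Generation 2: 7 live cells
.......
.......
....*..
...*.**
.....**
.....*.
Generation 3: 5 live cells
(generation 3 grid is the final answer)

Answer: .......
.......
....**.
......*
.......
.....**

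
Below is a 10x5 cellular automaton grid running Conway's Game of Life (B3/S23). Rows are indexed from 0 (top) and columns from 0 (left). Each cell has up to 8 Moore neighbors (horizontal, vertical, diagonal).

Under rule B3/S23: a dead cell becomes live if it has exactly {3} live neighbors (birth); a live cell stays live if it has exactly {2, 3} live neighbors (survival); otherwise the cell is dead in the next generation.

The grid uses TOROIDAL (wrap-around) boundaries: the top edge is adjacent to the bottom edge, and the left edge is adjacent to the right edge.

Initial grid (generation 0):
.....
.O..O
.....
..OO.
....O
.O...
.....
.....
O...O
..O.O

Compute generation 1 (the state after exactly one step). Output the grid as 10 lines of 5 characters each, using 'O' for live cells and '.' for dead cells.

Answer: O..O.
.....
..OO.
...O.
..OO.
.....
.....
.....
O..OO
O..OO

Derivation:
Simulating step by step:
Generation 0 (given above): 10 live cells
Generation 1: 13 live cells
(generation 1 grid is the final answer)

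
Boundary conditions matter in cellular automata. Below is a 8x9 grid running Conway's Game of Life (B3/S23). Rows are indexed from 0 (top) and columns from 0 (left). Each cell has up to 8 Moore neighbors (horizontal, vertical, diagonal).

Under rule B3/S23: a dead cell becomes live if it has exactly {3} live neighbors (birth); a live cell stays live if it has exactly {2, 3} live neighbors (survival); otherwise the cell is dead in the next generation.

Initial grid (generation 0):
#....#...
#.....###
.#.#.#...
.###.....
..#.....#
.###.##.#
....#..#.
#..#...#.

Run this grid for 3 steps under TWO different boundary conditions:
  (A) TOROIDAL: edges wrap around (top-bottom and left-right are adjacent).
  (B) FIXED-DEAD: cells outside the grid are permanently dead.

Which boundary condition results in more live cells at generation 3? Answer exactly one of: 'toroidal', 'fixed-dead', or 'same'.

Answer: fixed-dead

Derivation:
Under TOROIDAL boundary, generation 3:
....#....
...##....
.........
......##.
.#....##.
......##.
.......#.
.....#.#.
Population = 13

Under FIXED-DEAD boundary, generation 3:
.###.....
.###...##
...#..###
##......#
......#.#
###...#.#
.##....##
.........
Population = 26

Comparison: toroidal=13, fixed-dead=26 -> fixed-dead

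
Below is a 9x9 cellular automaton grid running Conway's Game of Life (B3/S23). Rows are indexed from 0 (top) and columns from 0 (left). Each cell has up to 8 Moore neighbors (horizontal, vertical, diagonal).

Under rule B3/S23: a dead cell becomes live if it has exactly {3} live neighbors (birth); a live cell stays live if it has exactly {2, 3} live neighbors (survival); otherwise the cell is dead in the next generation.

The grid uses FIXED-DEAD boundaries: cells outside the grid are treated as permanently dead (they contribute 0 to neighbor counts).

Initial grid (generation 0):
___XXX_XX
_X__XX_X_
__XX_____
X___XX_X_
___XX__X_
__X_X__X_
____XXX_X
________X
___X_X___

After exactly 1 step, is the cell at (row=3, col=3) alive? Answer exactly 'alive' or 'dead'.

Simulating step by step:
Generation 0 (given above): 28 live cells
Generation 1: 24 live cells
___X_X_XX
_____X_XX
_XXX_____
__X__XX__
_______XX
_______XX
___XXXX_X
______XX_
_________

Cell (3,3) at generation 1: 0 -> dead

Answer: dead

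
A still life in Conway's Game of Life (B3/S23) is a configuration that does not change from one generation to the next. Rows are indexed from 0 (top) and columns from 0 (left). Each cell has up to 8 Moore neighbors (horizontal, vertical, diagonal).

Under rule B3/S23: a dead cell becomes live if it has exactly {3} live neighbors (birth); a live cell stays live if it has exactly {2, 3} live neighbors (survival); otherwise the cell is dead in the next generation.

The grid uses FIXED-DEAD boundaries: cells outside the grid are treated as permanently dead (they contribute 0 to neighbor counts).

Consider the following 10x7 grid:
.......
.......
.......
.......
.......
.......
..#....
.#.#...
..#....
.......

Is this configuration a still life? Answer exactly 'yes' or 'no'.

Compute generation 1 and compare to generation 0 (given above):
Generation 1:
.......
.......
.......
.......
.......
.......
..#....
.#.#...
..#....
.......
The grids are IDENTICAL -> still life.

Answer: yes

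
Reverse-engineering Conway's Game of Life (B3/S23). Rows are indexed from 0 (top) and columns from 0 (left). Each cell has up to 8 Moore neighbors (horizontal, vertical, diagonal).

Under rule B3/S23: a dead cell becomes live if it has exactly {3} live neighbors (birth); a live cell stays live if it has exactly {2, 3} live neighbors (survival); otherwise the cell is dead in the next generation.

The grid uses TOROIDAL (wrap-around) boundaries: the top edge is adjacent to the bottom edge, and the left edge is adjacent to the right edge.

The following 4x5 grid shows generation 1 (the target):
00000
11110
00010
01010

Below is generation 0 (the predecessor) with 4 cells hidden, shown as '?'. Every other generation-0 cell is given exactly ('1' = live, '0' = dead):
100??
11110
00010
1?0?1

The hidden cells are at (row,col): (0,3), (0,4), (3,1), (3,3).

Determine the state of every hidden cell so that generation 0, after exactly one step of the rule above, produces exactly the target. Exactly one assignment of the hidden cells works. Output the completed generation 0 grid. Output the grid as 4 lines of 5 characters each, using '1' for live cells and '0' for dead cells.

Hidden generation-0 cells (in order): (0,3), (0,4), (3,1), (3,3).
A hidden cell only influences target cells in its own 3x3 neighborhood. Try each of the 2^4 = 16 assignments, step the completed generation 0 forward once under B3/S23, and compare with the target:
  (0,3)=0 (0,4)=0 (3,1)=0 (3,3)=0 -> step gives (0,2)='1' but target has '0' -> reject
  (0,3)=0 (0,4)=0 (3,1)=0 (3,3)=1 -> step gives (2,3)='0' but target has '1' -> reject
  (0,3)=0 (0,4)=0 (3,1)=1 (3,3)=0 -> step gives (0,3)='1' but target has '0' -> reject
  (0,3)=0 (0,4)=0 (3,1)=1 (3,3)=1 -> step gives (2,3)='0' but target has '1' -> reject
  (0,3)=0 (0,4)=1 (3,1)=0 (3,3)=0 -> step gives (0,2)='1' but target has '0' -> reject
  (0,3)=0 (0,4)=1 (3,1)=0 (3,3)=1 -> step gives (2,3)='0' but target has '1' -> reject
  (0,3)=0 (0,4)=1 (3,1)=1 (3,3)=0 -> step reproduces the target at every cell -> ACCEPT
  (0,3)=0 (0,4)=1 (3,1)=1 (3,3)=1 -> step gives (2,3)='0' but target has '1' -> reject
  (0,3)=1 (0,4)=0 (3,1)=0 (3,3)=0 -> step gives (0,3)='1' but target has '0' -> reject
  (0,3)=1 (0,4)=0 (3,1)=0 (3,3)=1 -> step gives (1,2)='0' but target has '1' -> reject
  (0,3)=1 (0,4)=0 (3,1)=1 (3,3)=0 -> step gives (0,3)='1' but target has '0' -> reject
  (0,3)=1 (0,4)=0 (3,1)=1 (3,3)=1 -> step gives (1,2)='0' but target has '1' -> reject
  (0,3)=1 (0,4)=1 (3,1)=0 (3,3)=0 -> step gives (1,2)='0' but target has '1' -> reject
  (0,3)=1 (0,4)=1 (3,1)=0 (3,3)=1 -> step gives (1,2)='0' but target has '1' -> reject
  (0,3)=1 (0,4)=1 (3,1)=1 (3,3)=0 -> step gives (1,2)='0' but target has '1' -> reject
  (0,3)=1 (0,4)=1 (3,1)=1 (3,3)=1 -> step gives (1,2)='0' but target has '1' -> reject
Unique solution: (0,3)=dead, (0,4)=live, (3,1)=live, (3,3)=dead.
Check: live-neighbor counts of every cell in the completed generation 0:
66445
33335
55535
42234
Applying B3/S23 to generation 0 with these counts gives:
00000
11110
00010
01010
which matches the target exactly.

Answer: 10001
11110
00010
11001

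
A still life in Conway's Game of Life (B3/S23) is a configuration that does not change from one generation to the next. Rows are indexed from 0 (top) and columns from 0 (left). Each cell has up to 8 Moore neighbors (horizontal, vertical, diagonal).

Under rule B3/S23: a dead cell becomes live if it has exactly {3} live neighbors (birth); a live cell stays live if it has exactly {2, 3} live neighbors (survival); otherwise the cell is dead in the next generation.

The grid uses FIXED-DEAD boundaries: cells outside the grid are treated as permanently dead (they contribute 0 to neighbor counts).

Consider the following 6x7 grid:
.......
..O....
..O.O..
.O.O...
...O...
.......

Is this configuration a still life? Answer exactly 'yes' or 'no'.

Compute generation 1 and compare to generation 0 (given above):
Generation 1:
.......
...O...
.OO....
...OO..
..O....
.......
Cell (1,2) differs: gen0=1 vs gen1=0 -> NOT a still life.

Answer: no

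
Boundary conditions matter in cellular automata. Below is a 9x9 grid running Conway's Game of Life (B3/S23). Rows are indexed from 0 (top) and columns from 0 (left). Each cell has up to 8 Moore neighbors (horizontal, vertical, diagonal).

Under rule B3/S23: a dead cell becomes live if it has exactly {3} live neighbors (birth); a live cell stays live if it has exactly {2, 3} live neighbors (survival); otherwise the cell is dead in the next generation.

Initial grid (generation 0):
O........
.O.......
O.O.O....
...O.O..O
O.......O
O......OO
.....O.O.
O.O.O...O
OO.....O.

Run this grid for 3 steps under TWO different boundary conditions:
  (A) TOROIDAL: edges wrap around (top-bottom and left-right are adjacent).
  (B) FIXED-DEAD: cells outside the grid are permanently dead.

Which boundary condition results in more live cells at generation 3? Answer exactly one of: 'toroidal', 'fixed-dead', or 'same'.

Under TOROIDAL boundary, generation 3:
OO......O
........O
...OO....
.......O.
O.....O..
.O....O..
O....O...
.O....OO.
.O....O..
Population = 18

Under FIXED-DEAD boundary, generation 3:
.........
.........
OOOOO....
.........
.......O.
.......O.
.....OO..
OO....OO.
OO.....O.
Population = 16

Comparison: toroidal=18, fixed-dead=16 -> toroidal

Answer: toroidal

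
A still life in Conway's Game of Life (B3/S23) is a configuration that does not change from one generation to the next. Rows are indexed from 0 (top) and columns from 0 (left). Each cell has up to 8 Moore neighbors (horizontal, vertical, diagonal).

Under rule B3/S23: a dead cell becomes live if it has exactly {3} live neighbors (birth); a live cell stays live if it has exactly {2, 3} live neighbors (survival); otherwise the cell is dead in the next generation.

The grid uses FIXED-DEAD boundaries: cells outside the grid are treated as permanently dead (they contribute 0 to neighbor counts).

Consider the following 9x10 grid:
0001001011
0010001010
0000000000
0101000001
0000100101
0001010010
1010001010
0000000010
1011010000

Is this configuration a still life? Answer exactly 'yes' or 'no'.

Answer: no

Derivation:
Compute generation 1 and compare to generation 0 (given above):
Generation 1:
0000000011
0000000011
0010000000
0000000010
0011100001
0001111011
0000000011
0011000100
0000000000
Cell (0,3) differs: gen0=1 vs gen1=0 -> NOT a still life.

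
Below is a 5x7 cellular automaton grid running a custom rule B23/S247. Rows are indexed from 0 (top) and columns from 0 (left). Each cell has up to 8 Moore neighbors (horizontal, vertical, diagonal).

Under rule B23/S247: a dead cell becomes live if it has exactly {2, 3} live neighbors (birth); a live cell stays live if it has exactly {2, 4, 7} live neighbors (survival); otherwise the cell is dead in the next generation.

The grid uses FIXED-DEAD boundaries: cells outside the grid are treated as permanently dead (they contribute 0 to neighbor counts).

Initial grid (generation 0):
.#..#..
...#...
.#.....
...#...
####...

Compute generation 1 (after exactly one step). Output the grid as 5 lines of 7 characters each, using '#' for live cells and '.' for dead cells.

Simulating step by step:
Generation 0 (given above): 9 live cells
Generation 1: 15 live cells
(generation 1 grid is the final answer)

Answer: ..##...
###.#..
..###..
#..##..
.#.##..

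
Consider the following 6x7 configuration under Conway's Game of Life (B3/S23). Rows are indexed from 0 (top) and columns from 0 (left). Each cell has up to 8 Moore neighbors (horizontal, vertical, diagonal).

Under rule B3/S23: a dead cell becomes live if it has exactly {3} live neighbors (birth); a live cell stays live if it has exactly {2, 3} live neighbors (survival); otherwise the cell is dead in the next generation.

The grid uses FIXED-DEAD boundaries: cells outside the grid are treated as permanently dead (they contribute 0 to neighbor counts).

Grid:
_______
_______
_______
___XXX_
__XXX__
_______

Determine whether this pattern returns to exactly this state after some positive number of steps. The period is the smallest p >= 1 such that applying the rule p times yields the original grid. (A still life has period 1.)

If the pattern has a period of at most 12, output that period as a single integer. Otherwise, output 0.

Answer: 2

Derivation:
Simulating and comparing each generation to the original:
Gen 0 (original, given above): 6 live cells
Gen 1: 6 live cells, differs from original
Gen 2: 6 live cells, MATCHES original -> period = 2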